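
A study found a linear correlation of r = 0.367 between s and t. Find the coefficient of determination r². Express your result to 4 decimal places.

0.1347

r² = (0.367)² = 0.1347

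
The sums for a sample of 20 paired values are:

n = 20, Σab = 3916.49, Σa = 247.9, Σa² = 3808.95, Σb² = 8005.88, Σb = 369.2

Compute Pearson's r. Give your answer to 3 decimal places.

r = (nΣab − ΣaΣb) / √[(nΣa² − (Σa)²)(nΣb² − (Σb)²)]
Numerator: 20×3916.49 − 247.9×369.2 = -13194.88
Denominator: √[(76179 − 61454.41)(160117.6 − 136308.64)] = √[14724.59 × 23808.96] = 18723.7062
r = -13194.88 / 18723.7062 ≈ -0.705

-0.705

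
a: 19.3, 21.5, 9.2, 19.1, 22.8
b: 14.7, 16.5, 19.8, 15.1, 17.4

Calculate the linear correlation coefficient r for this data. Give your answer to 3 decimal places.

n = 5, Σa = 91.9, Σb = 83.5, Σa² = 1804.03, Σb² = 1411.15, Σab = 1505.75
nΣab − ΣaΣb = 7528.75 − 7673.65 = -144.9
nΣa² − (Σa)² = 9020.15 − 8445.61 = 574.54; nΣb² − (Σb)² = 7055.75 − 6972.25 = 83.5
r = -144.9 / √(574.54 × 83.5) = -144.9 / 219.0299 ≈ -0.662

-0.662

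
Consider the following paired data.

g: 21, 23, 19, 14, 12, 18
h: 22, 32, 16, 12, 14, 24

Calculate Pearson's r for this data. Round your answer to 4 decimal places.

0.8337

n = 6, Σg = 107, Σh = 120, Σg² = 1995, Σh² = 2680, Σgh = 2270
nΣgh − ΣgΣh = 13620 − 12840 = 780
nΣg² − (Σg)² = 11970 − 11449 = 521; nΣh² − (Σh)² = 16080 − 14400 = 1680
r = 780 / √(521 × 1680) = 780 / 935.5640 ≈ 0.8337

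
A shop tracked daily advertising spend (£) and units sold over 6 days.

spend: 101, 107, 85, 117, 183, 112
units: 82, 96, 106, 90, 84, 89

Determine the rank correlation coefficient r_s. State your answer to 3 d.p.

Rank spend: 2, 3, 1, 5, 6, 4
Rank units: 1, 5, 6, 4, 2, 3
d = rank(spend) − rank(units): 1, -2, -5, 1, 4, 1; Σd² = 48
ρ = 1 − 6Σd² / [n(n²−1)] = 1 − 6×48 / (6×35) = 1 − 288/210 ≈ -0.371

-0.371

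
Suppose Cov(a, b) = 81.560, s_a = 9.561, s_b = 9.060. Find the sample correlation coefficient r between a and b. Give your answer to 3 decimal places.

r = Cov(a,b) / (s_a · s_b) = 81.560 / (9.561 × 9.060)
  = 81.560 / 86.6227 ≈ 0.942

0.942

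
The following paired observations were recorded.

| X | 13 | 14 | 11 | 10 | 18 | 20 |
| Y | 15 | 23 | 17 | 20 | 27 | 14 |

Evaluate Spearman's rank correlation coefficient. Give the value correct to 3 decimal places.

Rank X: 3, 4, 2, 1, 5, 6
Rank Y: 2, 5, 3, 4, 6, 1
d = rank(X) − rank(Y): 1, -1, -1, -3, -1, 5; Σd² = 38
ρ = 1 − 6Σd² / [n(n²−1)] = 1 − 6×38 / (6×35) = 1 − 228/210 ≈ -0.086

-0.086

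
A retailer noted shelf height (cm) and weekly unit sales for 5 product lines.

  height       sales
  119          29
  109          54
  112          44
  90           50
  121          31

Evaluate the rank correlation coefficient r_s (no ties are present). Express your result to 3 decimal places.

-0.800

Rank height: 4, 2, 3, 1, 5
Rank sales: 1, 5, 3, 4, 2
d = rank(height) − rank(sales): 3, -3, 0, -3, 3; Σd² = 36
ρ = 1 − 6Σd² / [n(n²−1)] = 1 − 6×36 / (5×24) = 1 − 216/120 ≈ -0.800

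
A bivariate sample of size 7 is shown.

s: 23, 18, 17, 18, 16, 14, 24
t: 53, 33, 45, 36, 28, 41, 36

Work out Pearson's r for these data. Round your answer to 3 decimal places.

0.335

n = 7, Σs = 130, Σt = 272, Σs² = 2494, Σt² = 10980, Σst = 5112
nΣst − ΣsΣt = 35784 − 35360 = 424
nΣs² − (Σs)² = 17458 − 16900 = 558; nΣt² − (Σt)² = 76860 − 73984 = 2876
r = 424 / √(558 × 2876) = 424 / 1266.8102 ≈ 0.335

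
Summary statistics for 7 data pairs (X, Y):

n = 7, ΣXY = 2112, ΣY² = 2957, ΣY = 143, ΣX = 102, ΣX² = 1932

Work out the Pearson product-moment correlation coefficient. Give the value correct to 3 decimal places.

0.224

r = (nΣXY − ΣXΣY) / √[(nΣX² − (ΣX)²)(nΣY² − (ΣY)²)]
Numerator: 7×2112 − 102×143 = 198
Denominator: √[(13524 − 10404)(20699 − 20449)] = √[3120 × 250] = 883.1761
r = 198 / 883.1761 ≈ 0.224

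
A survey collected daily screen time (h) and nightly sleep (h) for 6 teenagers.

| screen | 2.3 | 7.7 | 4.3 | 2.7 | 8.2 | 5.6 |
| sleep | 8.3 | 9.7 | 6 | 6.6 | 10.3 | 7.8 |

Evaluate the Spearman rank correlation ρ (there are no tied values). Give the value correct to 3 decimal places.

Rank screen: 1, 5, 3, 2, 6, 4
Rank sleep: 4, 5, 1, 2, 6, 3
d = rank(screen) − rank(sleep): -3, 0, 2, 0, 0, 1; Σd² = 14
ρ = 1 − 6Σd² / [n(n²−1)] = 1 − 6×14 / (6×35) = 1 − 84/210 ≈ 0.600

0.600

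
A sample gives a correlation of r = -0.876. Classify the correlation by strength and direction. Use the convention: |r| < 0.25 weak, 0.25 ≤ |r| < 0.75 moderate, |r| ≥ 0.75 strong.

r = -0.876 < 0 so the relationship is negative.
|r| = 0.876, which falls in the strong range.

strong negative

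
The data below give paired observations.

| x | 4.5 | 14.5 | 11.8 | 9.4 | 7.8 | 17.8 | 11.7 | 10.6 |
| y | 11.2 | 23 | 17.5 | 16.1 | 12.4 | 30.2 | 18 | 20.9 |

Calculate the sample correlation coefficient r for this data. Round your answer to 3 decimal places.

0.949

n = 8, Σx = 88.1, Σy = 149.3, Σx² = 1085.03, Σy² = 3046.51, Σxy = 1808.16
nΣxy − ΣxΣy = 14465.28 − 13153.33 = 1311.95
nΣx² − (Σx)² = 8680.24 − 7761.61 = 918.63; nΣy² − (Σy)² = 24372.08 − 22290.49 = 2081.59
r = 1311.95 / √(918.63 × 2081.59) = 1311.95 / 1382.8272 ≈ 0.949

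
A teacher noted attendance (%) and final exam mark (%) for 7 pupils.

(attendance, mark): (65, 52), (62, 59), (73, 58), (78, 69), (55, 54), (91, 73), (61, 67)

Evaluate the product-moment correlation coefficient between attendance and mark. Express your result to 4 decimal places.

0.7172

n = 7, Σx = 485, Σy = 432, Σx² = 34509, Σy² = 27044, Σxy = 30354
nΣxy − ΣxΣy = 212478 − 209520 = 2958
nΣx² − (Σx)² = 241563 − 235225 = 6338; nΣy² − (Σy)² = 189308 − 186624 = 2684
r = 2958 / √(6338 × 2684) = 2958 / 4124.4626 ≈ 0.7172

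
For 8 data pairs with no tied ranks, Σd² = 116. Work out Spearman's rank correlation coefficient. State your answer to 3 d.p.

ρ = 1 − 6Σd² / [n(n²−1)] = 1 − 6×116 / (8×63)
  = 1 − 696/504 = 1 − 1.3810 ≈ -0.381

-0.381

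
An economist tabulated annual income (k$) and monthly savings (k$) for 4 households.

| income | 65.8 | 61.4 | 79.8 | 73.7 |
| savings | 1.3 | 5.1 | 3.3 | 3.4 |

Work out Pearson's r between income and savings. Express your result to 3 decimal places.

n = 4, Σx = 280.7, Σy = 13.1, Σx² = 19899.33, Σy² = 50.15, Σxy = 912.6
nΣxy − ΣxΣy = 3650.4 − 3677.17 = -26.77
nΣx² − (Σx)² = 79597.32 − 78792.49 = 804.83; nΣy² − (Σy)² = 200.6 − 171.61 = 28.99
r = -26.77 / √(804.83 × 28.99) = -26.77 / 152.7482 ≈ -0.175

-0.175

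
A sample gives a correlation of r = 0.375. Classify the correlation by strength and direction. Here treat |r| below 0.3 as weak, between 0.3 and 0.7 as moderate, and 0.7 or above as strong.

moderate positive

r = 0.375 > 0 so the relationship is positive.
|r| = 0.375, which falls in the moderate range.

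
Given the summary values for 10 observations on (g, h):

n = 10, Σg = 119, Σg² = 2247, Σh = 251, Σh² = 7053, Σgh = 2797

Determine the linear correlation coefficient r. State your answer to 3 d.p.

r = (nΣgh − ΣgΣh) / √[(nΣg² − (Σg)²)(nΣh² − (Σh)²)]
Numerator: 10×2797 − 119×251 = -1899
Denominator: √[(22470 − 14161)(70530 − 63001)] = √[8309 × 7529] = 7909.3907
r = -1899 / 7909.3907 ≈ -0.240

-0.240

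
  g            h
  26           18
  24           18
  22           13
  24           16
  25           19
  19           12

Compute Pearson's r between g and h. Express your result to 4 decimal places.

0.9097

n = 6, Σg = 140, Σh = 96, Σg² = 3298, Σh² = 1578, Σgh = 2273
nΣgh − ΣgΣh = 13638 − 13440 = 198
nΣg² − (Σg)² = 19788 − 19600 = 188; nΣh² − (Σh)² = 9468 − 9216 = 252
r = 198 / √(188 × 252) = 198 / 217.6603 ≈ 0.9097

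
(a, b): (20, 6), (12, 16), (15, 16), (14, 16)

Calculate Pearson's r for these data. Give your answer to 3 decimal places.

-0.930

n = 4, Σa = 61, Σb = 54, Σa² = 965, Σb² = 804, Σab = 776
nΣab − ΣaΣb = 3104 − 3294 = -190
nΣa² − (Σa)² = 3860 − 3721 = 139; nΣb² − (Σb)² = 3216 − 2916 = 300
r = -190 / √(139 × 300) = -190 / 204.2058 ≈ -0.930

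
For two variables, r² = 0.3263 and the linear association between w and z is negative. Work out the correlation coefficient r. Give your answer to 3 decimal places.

-0.571

|r| = √0.3263 = 0.571
The association is negative, so r = −0.571.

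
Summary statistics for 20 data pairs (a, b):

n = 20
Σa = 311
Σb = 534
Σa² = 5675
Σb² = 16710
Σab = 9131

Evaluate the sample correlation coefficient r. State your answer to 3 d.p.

0.577

r = (nΣab − ΣaΣb) / √[(nΣa² − (Σa)²)(nΣb² − (Σb)²)]
Numerator: 20×9131 − 311×534 = 16546
Denominator: √[(113500 − 96721)(334200 − 285156)] = √[16779 × 49044] = 28686.3953
r = 16546 / 28686.3953 ≈ 0.577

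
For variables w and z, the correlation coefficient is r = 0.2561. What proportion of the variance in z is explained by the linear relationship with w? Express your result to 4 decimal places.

0.0656

r² = (0.2561)² = 0.0656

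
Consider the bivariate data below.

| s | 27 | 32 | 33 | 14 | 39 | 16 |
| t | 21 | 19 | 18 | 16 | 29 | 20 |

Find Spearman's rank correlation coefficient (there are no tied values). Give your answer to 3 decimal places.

Rank s: 3, 4, 5, 1, 6, 2
Rank t: 5, 3, 2, 1, 6, 4
d = rank(s) − rank(t): -2, 1, 3, 0, 0, -2; Σd² = 18
ρ = 1 − 6Σd² / [n(n²−1)] = 1 − 6×18 / (6×35) = 1 − 108/210 ≈ 0.486

0.486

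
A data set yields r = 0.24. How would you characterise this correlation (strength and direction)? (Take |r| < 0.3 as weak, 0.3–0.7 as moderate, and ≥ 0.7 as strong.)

weak positive

r = 0.24 > 0 so the relationship is positive.
|r| = 0.24, which falls in the weak range.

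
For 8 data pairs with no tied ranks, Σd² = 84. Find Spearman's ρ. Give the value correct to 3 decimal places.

ρ = 1 − 6Σd² / [n(n²−1)] = 1 − 6×84 / (8×63)
  = 1 − 504/504 = 1 − 1.0000 ≈ 0.000

0.000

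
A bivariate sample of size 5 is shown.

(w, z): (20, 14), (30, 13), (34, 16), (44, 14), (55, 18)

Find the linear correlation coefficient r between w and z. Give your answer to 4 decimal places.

n = 5, Σw = 183, Σz = 75, Σw² = 7417, Σz² = 1141, Σwz = 2820
nΣwz − ΣwΣz = 14100 − 13725 = 375
nΣw² − (Σw)² = 37085 − 33489 = 3596; nΣz² − (Σz)² = 5705 − 5625 = 80
r = 375 / √(3596 × 80) = 375 / 536.3581 ≈ 0.6992

0.6992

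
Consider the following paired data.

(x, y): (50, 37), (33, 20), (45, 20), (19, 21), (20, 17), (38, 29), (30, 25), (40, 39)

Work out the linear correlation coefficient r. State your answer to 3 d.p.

0.639

n = 8, Σx = 275, Σy = 208, Σx² = 10319, Σy² = 5886, Σxy = 7561
nΣxy − ΣxΣy = 60488 − 57200 = 3288
nΣx² − (Σx)² = 82552 − 75625 = 6927; nΣy² − (Σy)² = 47088 − 43264 = 3824
r = 3288 / √(6927 × 3824) = 3288 / 5146.7318 ≈ 0.639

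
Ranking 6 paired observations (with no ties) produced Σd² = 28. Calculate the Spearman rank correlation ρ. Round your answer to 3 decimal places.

ρ = 1 − 6Σd² / [n(n²−1)] = 1 − 6×28 / (6×35)
  = 1 − 168/210 = 1 − 0.8000 ≈ 0.200

0.200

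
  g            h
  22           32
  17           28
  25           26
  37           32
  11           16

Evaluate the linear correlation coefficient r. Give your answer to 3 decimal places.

0.736

n = 5, Σg = 112, Σh = 134, Σg² = 2888, Σh² = 3764, Σgh = 3190
nΣgh − ΣgΣh = 15950 − 15008 = 942
nΣg² − (Σg)² = 14440 − 12544 = 1896; nΣh² − (Σh)² = 18820 − 17956 = 864
r = 942 / √(1896 × 864) = 942 / 1279.9000 ≈ 0.736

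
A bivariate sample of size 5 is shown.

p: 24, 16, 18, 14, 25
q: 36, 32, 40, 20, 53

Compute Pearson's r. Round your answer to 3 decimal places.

n = 5, Σp = 97, Σq = 181, Σp² = 1977, Σq² = 7129, Σpq = 3701
nΣpq − ΣpΣq = 18505 − 17557 = 948
nΣp² − (Σp)² = 9885 − 9409 = 476; nΣq² − (Σq)² = 35645 − 32761 = 2884
r = 948 / √(476 × 2884) = 948 / 1171.6587 ≈ 0.809

0.809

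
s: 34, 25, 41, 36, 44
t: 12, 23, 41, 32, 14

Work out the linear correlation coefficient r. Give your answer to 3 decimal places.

0.112

n = 5, Σs = 180, Σt = 122, Σs² = 6694, Σt² = 3574, Σst = 4432
nΣst − ΣsΣt = 22160 − 21960 = 200
nΣs² − (Σs)² = 33470 − 32400 = 1070; nΣt² − (Σt)² = 17870 − 14884 = 2986
r = 200 / √(1070 × 2986) = 200 / 1787.4619 ≈ 0.112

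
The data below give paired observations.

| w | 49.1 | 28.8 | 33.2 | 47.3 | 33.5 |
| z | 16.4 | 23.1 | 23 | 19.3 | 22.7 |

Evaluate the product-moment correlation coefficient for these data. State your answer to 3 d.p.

-0.947

n = 5, Σw = 191.9, Σz = 104.5, Σw² = 7702.03, Σz² = 2219.35, Σwz = 3907.46
nΣwz − ΣwΣz = 19537.3 − 20053.55 = -516.25
nΣw² − (Σw)² = 38510.15 − 36825.61 = 1684.54; nΣz² − (Σz)² = 11096.75 − 10920.25 = 176.5
r = -516.25 / √(1684.54 × 176.5) = -516.25 / 545.2718 ≈ -0.947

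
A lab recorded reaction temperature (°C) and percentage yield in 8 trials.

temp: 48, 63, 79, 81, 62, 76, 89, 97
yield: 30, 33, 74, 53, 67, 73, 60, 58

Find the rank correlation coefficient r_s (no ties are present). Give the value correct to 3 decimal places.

0.238

Rank temp: 1, 3, 5, 6, 2, 4, 7, 8
Rank yield: 1, 2, 8, 3, 6, 7, 5, 4
d = rank(temp) − rank(yield): 0, 1, -3, 3, -4, -3, 2, 4; Σd² = 64
ρ = 1 − 6Σd² / [n(n²−1)] = 1 − 6×64 / (8×63) = 1 − 384/504 ≈ 0.238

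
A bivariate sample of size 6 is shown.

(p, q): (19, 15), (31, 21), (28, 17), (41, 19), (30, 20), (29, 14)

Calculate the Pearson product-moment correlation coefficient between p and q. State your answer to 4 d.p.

n = 6, Σp = 178, Σq = 106, Σp² = 5528, Σq² = 1912, Σpq = 3197
nΣpq − ΣpΣq = 19182 − 18868 = 314
nΣp² − (Σp)² = 33168 − 31684 = 1484; nΣq² − (Σq)² = 11472 − 11236 = 236
r = 314 / √(1484 × 236) = 314 / 591.7973 ≈ 0.5306

0.5306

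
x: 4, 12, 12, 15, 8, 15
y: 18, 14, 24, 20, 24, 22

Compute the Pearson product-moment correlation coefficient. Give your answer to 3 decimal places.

n = 6, Σx = 66, Σy = 122, Σx² = 818, Σy² = 2556, Σxy = 1350
nΣxy − ΣxΣy = 8100 − 8052 = 48
nΣx² − (Σx)² = 4908 − 4356 = 552; nΣy² − (Σy)² = 15336 − 14884 = 452
r = 48 / √(552 × 452) = 48 / 499.5038 ≈ 0.096

0.096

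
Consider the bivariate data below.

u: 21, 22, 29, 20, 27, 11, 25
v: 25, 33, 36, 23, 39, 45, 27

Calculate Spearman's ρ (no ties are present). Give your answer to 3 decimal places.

0.179

Rank u: 3, 4, 7, 2, 6, 1, 5
Rank v: 2, 4, 5, 1, 6, 7, 3
d = rank(u) − rank(v): 1, 0, 2, 1, 0, -6, 2; Σd² = 46
ρ = 1 − 6Σd² / [n(n²−1)] = 1 − 6×46 / (7×48) = 1 − 276/336 ≈ 0.179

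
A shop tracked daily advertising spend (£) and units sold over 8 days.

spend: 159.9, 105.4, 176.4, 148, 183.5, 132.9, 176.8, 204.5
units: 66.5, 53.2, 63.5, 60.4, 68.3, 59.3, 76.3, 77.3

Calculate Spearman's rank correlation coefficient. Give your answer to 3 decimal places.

0.952

Rank spend: 4, 1, 5, 3, 7, 2, 6, 8
Rank units: 5, 1, 4, 3, 6, 2, 7, 8
d = rank(spend) − rank(units): -1, 0, 1, 0, 1, 0, -1, 0; Σd² = 4
ρ = 1 − 6Σd² / [n(n²−1)] = 1 − 6×4 / (8×63) = 1 − 24/504 ≈ 0.952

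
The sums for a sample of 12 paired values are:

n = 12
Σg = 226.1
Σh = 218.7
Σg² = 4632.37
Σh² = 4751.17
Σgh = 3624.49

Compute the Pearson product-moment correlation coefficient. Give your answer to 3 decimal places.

r = (nΣgh − ΣgΣh) / √[(nΣg² − (Σg)²)(nΣh² − (Σh)²)]
Numerator: 12×3624.49 − 226.1×218.7 = -5954.19
Denominator: √[(55588.44 − 51121.21)(57014.04 − 47829.69)] = √[4467.23 × 9184.35] = 6405.3574
r = -5954.19 / 6405.3574 ≈ -0.930

-0.930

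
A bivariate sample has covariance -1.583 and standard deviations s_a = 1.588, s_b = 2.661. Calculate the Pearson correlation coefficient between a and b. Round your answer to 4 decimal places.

r = Cov(a,b) / (s_a · s_b) = -1.583 / (1.588 × 2.661)
  = -1.583 / 4.2257 ≈ -0.3746

-0.3746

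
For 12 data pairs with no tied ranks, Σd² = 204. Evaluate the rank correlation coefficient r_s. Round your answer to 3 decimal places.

ρ = 1 − 6Σd² / [n(n²−1)] = 1 − 6×204 / (12×143)
  = 1 − 1224/1716 = 1 − 0.7133 ≈ 0.287

0.287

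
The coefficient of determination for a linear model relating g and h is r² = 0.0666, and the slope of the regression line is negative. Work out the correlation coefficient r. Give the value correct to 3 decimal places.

-0.258

|r| = √0.0666 = 0.258
The association is negative, so r = −0.258.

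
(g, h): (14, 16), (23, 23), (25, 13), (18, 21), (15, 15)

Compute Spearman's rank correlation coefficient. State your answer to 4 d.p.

-0.1000

Rank g: 1, 4, 5, 3, 2
Rank h: 3, 5, 1, 4, 2
d = rank(g) − rank(h): -2, -1, 4, -1, 0; Σd² = 22
ρ = 1 − 6Σd² / [n(n²−1)] = 1 − 6×22 / (5×24) = 1 − 132/120 ≈ -0.1000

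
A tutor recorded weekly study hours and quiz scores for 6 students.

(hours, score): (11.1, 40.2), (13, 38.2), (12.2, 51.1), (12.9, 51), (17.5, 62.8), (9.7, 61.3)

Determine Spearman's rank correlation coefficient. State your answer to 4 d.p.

Rank hours: 2, 5, 3, 4, 6, 1
Rank score: 2, 1, 4, 3, 6, 5
d = rank(hours) − rank(score): 0, 4, -1, 1, 0, -4; Σd² = 34
ρ = 1 − 6Σd² / [n(n²−1)] = 1 − 6×34 / (6×35) = 1 − 204/210 ≈ 0.0286

0.0286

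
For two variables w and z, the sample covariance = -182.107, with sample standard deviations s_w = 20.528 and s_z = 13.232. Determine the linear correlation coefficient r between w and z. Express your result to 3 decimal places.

r = Cov(w,z) / (s_w · s_z) = -182.107 / (20.528 × 13.232)
  = -182.107 / 271.6265 ≈ -0.670

-0.670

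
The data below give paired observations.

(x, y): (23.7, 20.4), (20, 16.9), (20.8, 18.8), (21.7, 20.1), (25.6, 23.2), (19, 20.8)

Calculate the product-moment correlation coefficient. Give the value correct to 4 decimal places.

0.6762

n = 6, Σx = 130.8, Σy = 120.2, Σx² = 2881.58, Σy² = 2430.1, Σxy = 2637.81
nΣxy − ΣxΣy = 15826.86 − 15722.16 = 104.7
nΣx² − (Σx)² = 17289.48 − 17108.64 = 180.84; nΣy² − (Σy)² = 14580.6 − 14448.04 = 132.56
r = 104.7 / √(180.84 × 132.56) = 104.7 / 154.8294 ≈ 0.6762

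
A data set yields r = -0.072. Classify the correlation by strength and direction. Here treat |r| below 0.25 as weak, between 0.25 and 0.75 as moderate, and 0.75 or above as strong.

weak negative

r = -0.072 < 0 so the relationship is negative.
|r| = 0.072, which falls in the weak range.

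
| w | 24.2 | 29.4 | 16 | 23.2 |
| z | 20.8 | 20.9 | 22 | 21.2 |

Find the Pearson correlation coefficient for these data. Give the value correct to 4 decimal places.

-0.8911

n = 4, Σw = 92.8, Σz = 84.9, Σw² = 2244.24, Σz² = 1802.89, Σwz = 1961.66
nΣwz − ΣwΣz = 7846.64 − 7878.72 = -32.08
nΣw² − (Σw)² = 8976.96 − 8611.84 = 365.12; nΣz² − (Σz)² = 7211.56 − 7208.01 = 3.55
r = -32.08 / √(365.12 × 3.55) = -32.08 / 36.0024 ≈ -0.8911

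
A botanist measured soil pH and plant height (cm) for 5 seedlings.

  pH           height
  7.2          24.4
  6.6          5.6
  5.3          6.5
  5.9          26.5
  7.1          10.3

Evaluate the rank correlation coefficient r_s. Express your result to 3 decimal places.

Rank pH: 5, 3, 1, 2, 4
Rank height: 4, 1, 2, 5, 3
d = rank(pH) − rank(height): 1, 2, -1, -3, 1; Σd² = 16
ρ = 1 − 6Σd² / [n(n²−1)] = 1 − 6×16 / (5×24) = 1 − 96/120 ≈ 0.200

0.200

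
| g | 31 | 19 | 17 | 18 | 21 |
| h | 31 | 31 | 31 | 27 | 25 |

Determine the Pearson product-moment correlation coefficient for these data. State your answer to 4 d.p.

n = 5, Σg = 106, Σh = 145, Σg² = 2376, Σh² = 4237, Σgh = 3088
nΣgh − ΣgΣh = 15440 − 15370 = 70
nΣg² − (Σg)² = 11880 − 11236 = 644; nΣh² − (Σh)² = 21185 − 21025 = 160
r = 70 / √(644 × 160) = 70 / 320.9984 ≈ 0.2181

0.2181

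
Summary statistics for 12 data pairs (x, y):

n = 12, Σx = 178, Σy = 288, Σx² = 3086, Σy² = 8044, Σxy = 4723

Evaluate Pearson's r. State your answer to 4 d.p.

0.6350

r = (nΣxy − ΣxΣy) / √[(nΣx² − (Σx)²)(nΣy² − (Σy)²)]
Numerator: 12×4723 − 178×288 = 5412
Denominator: √[(37032 − 31684)(96528 − 82944)] = √[5348 × 13584] = 8523.3346
r = 5412 / 8523.3346 ≈ 0.6350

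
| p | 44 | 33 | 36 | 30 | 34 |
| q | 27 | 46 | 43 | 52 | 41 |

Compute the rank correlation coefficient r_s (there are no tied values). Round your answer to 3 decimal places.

-0.900

Rank p: 5, 2, 4, 1, 3
Rank q: 1, 4, 3, 5, 2
d = rank(p) − rank(q): 4, -2, 1, -4, 1; Σd² = 38
ρ = 1 − 6Σd² / [n(n²−1)] = 1 − 6×38 / (5×24) = 1 − 228/120 ≈ -0.900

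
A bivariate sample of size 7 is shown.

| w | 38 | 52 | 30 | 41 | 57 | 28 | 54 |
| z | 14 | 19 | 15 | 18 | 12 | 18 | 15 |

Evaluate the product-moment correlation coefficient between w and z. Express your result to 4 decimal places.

-0.2864

n = 7, Σw = 300, Σz = 111, Σw² = 13678, Σz² = 1799, Σwz = 4706
nΣwz − ΣwΣz = 32942 − 33300 = -358
nΣw² − (Σw)² = 95746 − 90000 = 5746; nΣz² − (Σz)² = 12593 − 12321 = 272
r = -358 / √(5746 × 272) = -358 / 1250.1648 ≈ -0.2864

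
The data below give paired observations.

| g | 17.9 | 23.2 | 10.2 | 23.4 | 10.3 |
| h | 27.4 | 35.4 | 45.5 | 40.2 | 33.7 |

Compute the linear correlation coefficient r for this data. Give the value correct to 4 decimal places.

n = 5, Σg = 85, Σh = 182.2, Σg² = 1616.34, Σh² = 6825.9, Σgh = 3063.63
nΣgh − ΣgΣh = 15318.15 − 15487 = -168.85
nΣg² − (Σg)² = 8081.7 − 7225 = 856.7; nΣh² − (Σh)² = 34129.5 − 33196.84 = 932.66
r = -168.85 / √(856.7 × 932.66) = -168.85 / 893.8735 ≈ -0.1889

-0.1889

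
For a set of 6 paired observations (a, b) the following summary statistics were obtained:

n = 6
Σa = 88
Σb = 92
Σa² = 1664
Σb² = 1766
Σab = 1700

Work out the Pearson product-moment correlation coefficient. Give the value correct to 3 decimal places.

0.963

r = (nΣab − ΣaΣb) / √[(nΣa² − (Σa)²)(nΣb² − (Σb)²)]
Numerator: 6×1700 − 88×92 = 2104
Denominator: √[(9984 − 7744)(10596 − 8464)] = √[2240 × 2132] = 2185.3329
r = 2104 / 2185.3329 ≈ 0.963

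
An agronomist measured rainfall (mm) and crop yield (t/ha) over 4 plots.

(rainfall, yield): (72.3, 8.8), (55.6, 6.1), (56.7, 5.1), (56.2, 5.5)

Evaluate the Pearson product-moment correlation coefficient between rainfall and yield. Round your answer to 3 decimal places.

0.954

n = 4, Σx = 240.8, Σy = 25.5, Σx² = 14691.98, Σy² = 170.91, Σxy = 1573.67
nΣxy − ΣxΣy = 6294.68 − 6140.4 = 154.28
nΣx² − (Σx)² = 58767.92 − 57984.64 = 783.28; nΣy² − (Σy)² = 683.64 − 650.25 = 33.39
r = 154.28 / √(783.28 × 33.39) = 154.28 / 161.7211 ≈ 0.954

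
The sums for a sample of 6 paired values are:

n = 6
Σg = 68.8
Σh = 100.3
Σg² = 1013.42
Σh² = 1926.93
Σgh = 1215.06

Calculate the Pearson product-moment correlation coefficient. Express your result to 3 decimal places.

r = (nΣgh − ΣgΣh) / √[(nΣg² − (Σg)²)(nΣh² − (Σh)²)]
Numerator: 6×1215.06 − 68.8×100.3 = 389.72
Denominator: √[(6080.52 − 4733.44)(11561.58 − 10060.09)] = √[1347.08 × 1501.49] = 1422.1910
r = 389.72 / 1422.1910 ≈ 0.274

0.274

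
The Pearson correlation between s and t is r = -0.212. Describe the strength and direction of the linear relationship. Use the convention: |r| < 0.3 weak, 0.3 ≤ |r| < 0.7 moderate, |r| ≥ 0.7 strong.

weak negative

r = -0.212 < 0 so the relationship is negative.
|r| = 0.212, which falls in the weak range.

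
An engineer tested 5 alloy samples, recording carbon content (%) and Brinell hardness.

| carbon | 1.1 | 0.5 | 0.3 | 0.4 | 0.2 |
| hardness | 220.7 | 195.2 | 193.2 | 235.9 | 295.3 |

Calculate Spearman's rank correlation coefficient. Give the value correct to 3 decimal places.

Rank carbon: 5, 4, 2, 3, 1
Rank hardness: 3, 2, 1, 4, 5
d = rank(carbon) − rank(hardness): 2, 2, 1, -1, -4; Σd² = 26
ρ = 1 − 6Σd² / [n(n²−1)] = 1 − 6×26 / (5×24) = 1 − 156/120 ≈ -0.300

-0.300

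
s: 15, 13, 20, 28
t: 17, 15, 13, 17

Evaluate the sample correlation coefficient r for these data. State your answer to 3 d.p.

n = 4, Σs = 76, Σt = 62, Σs² = 1578, Σt² = 972, Σst = 1186
nΣst − ΣsΣt = 4744 − 4712 = 32
nΣs² − (Σs)² = 6312 − 5776 = 536; nΣt² − (Σt)² = 3888 − 3844 = 44
r = 32 / √(536 × 44) = 32 / 153.5708 ≈ 0.208

0.208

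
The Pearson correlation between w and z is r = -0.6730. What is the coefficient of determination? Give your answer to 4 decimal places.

r² = (-0.6730)² = 0.4529

0.4529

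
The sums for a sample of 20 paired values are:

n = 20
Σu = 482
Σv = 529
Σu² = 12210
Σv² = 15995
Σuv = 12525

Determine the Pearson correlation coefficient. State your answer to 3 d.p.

-0.205

r = (nΣuv − ΣuΣv) / √[(nΣu² − (Σu)²)(nΣv² − (Σv)²)]
Numerator: 20×12525 − 482×529 = -4478
Denominator: √[(244200 − 232324)(319900 − 279841)] = √[11876 × 40059] = 21811.4806
r = -4478 / 21811.4806 ≈ -0.205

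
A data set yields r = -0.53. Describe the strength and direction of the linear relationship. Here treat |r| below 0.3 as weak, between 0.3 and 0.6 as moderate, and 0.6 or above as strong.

r = -0.53 < 0 so the relationship is negative.
|r| = 0.53, which falls in the moderate range.

moderate negative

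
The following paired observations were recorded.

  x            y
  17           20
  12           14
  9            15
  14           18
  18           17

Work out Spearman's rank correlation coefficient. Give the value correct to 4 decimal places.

0.6000

Rank x: 4, 2, 1, 3, 5
Rank y: 5, 1, 2, 4, 3
d = rank(x) − rank(y): -1, 1, -1, -1, 2; Σd² = 8
ρ = 1 − 6Σd² / [n(n²−1)] = 1 − 6×8 / (5×24) = 1 − 48/120 ≈ 0.6000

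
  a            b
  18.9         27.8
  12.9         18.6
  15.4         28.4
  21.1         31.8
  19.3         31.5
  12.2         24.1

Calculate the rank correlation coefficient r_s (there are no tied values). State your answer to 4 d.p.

0.8857

Rank a: 4, 2, 3, 6, 5, 1
Rank b: 3, 1, 4, 6, 5, 2
d = rank(a) − rank(b): 1, 1, -1, 0, 0, -1; Σd² = 4
ρ = 1 − 6Σd² / [n(n²−1)] = 1 − 6×4 / (6×35) = 1 − 24/210 ≈ 0.8857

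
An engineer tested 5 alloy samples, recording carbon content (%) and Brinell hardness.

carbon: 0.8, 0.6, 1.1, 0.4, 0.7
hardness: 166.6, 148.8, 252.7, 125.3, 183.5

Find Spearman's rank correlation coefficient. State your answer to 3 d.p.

Rank carbon: 4, 2, 5, 1, 3
Rank hardness: 3, 2, 5, 1, 4
d = rank(carbon) − rank(hardness): 1, 0, 0, 0, -1; Σd² = 2
ρ = 1 − 6Σd² / [n(n²−1)] = 1 − 6×2 / (5×24) = 1 − 12/120 ≈ 0.900

0.900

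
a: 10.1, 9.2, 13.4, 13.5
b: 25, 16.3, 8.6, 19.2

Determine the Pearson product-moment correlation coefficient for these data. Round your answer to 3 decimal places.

-0.466

n = 4, Σa = 46.2, Σb = 69.1, Σa² = 548.46, Σb² = 1333.29, Σab = 776.9
nΣab − ΣaΣb = 3107.6 − 3192.42 = -84.82
nΣa² − (Σa)² = 2193.84 − 2134.44 = 59.4; nΣb² − (Σb)² = 5333.16 − 4774.81 = 558.35
r = -84.82 / √(59.4 × 558.35) = -84.82 / 182.1153 ≈ -0.466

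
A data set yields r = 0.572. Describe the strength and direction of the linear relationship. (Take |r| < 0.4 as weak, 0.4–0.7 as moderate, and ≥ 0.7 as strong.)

r = 0.572 > 0 so the relationship is positive.
|r| = 0.572, which falls in the moderate range.

moderate positive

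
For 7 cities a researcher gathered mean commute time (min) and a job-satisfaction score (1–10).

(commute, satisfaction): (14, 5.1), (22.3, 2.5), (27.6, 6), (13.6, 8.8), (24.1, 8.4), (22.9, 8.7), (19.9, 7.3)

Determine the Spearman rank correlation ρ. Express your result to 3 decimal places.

-0.143

Rank commute: 2, 4, 7, 1, 6, 5, 3
Rank satisfaction: 2, 1, 3, 7, 5, 6, 4
d = rank(commute) − rank(satisfaction): 0, 3, 4, -6, 1, -1, -1; Σd² = 64
ρ = 1 − 6Σd² / [n(n²−1)] = 1 − 6×64 / (7×48) = 1 − 384/336 ≈ -0.143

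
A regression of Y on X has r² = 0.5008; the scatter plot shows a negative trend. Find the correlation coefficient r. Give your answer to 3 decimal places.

|r| = √0.5008 = 0.708
The association is negative, so r = −0.708.

-0.708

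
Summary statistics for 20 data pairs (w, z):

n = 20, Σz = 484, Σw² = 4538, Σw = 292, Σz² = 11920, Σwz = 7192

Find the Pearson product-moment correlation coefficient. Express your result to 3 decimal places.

r = (nΣwz − ΣwΣz) / √[(nΣw² − (Σw)²)(nΣz² − (Σz)²)]
Numerator: 20×7192 − 292×484 = 2512
Denominator: √[(90760 − 85264)(238400 − 234256)] = √[5496 × 4144] = 4772.3604
r = 2512 / 4772.3604 ≈ 0.526

0.526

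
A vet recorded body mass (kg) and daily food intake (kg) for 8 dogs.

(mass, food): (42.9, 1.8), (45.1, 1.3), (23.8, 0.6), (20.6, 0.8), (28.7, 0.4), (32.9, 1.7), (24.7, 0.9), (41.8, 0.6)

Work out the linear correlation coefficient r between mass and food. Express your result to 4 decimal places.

n = 8, Σx = 260.5, Σy = 8.1, Σx² = 9128.65, Σy² = 10.15, Σxy = 281.33
nΣxy − ΣxΣy = 2250.64 − 2110.05 = 140.59
nΣx² − (Σx)² = 73029.2 − 67860.25 = 5168.95; nΣy² − (Σy)² = 81.2 − 65.61 = 15.59
r = 140.59 / √(5168.95 × 15.59) = 140.59 / 283.8731 ≈ 0.4953

0.4953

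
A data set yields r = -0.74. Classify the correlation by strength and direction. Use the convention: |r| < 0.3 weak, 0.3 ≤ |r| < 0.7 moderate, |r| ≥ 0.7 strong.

strong negative

r = -0.74 < 0 so the relationship is negative.
|r| = 0.74, which falls in the strong range.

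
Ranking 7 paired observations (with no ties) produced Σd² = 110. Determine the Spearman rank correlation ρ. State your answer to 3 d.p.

-0.964

ρ = 1 − 6Σd² / [n(n²−1)] = 1 − 6×110 / (7×48)
  = 1 − 660/336 = 1 − 1.9643 ≈ -0.964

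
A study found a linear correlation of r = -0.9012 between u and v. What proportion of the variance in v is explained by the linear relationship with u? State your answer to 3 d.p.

r² = (-0.9012)² = 0.812

0.812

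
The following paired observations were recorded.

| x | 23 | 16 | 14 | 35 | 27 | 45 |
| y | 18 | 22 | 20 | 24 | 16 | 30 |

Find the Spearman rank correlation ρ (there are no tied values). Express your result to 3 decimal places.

Rank x: 3, 2, 1, 5, 4, 6
Rank y: 2, 4, 3, 5, 1, 6
d = rank(x) − rank(y): 1, -2, -2, 0, 3, 0; Σd² = 18
ρ = 1 − 6Σd² / [n(n²−1)] = 1 − 6×18 / (6×35) = 1 − 108/210 ≈ 0.486

0.486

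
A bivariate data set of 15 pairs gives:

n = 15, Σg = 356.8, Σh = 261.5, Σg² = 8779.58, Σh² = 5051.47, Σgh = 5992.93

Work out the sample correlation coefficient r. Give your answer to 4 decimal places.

r = (nΣgh − ΣgΣh) / √[(nΣg² − (Σg)²)(nΣh² − (Σh)²)]
Numerator: 15×5992.93 − 356.8×261.5 = -3409.25
Denominator: √[(131693.7 − 127306.24)(75772.05 − 68382.25)] = √[4387.46 × 7389.8] = 5694.0716
r = -3409.25 / 5694.0716 ≈ -0.5987

-0.5987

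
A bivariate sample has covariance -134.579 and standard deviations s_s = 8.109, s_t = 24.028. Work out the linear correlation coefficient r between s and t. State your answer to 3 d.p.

r = Cov(s,t) / (s_s · s_t) = -134.579 / (8.109 × 24.028)
  = -134.579 / 194.8431 ≈ -0.691

-0.691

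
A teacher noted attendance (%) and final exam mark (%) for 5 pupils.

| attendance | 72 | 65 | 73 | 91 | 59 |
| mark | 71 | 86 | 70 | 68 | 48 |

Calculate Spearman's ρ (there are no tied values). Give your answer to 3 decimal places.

0.000

Rank attendance: 3, 2, 4, 5, 1
Rank mark: 4, 5, 3, 2, 1
d = rank(attendance) − rank(mark): -1, -3, 1, 3, 0; Σd² = 20
ρ = 1 − 6Σd² / [n(n²−1)] = 1 − 6×20 / (5×24) = 1 − 120/120 ≈ 0.000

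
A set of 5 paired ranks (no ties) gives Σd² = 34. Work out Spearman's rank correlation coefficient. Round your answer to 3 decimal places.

-0.700

ρ = 1 − 6Σd² / [n(n²−1)] = 1 − 6×34 / (5×24)
  = 1 − 204/120 = 1 − 1.7000 ≈ -0.700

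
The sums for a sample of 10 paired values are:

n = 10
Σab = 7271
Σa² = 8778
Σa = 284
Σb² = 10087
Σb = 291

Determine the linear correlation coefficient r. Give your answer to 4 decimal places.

-0.9250

r = (nΣab − ΣaΣb) / √[(nΣa² − (Σa)²)(nΣb² − (Σb)²)]
Numerator: 10×7271 − 284×291 = -9934
Denominator: √[(87780 − 80656)(100870 − 84681)] = √[7124 × 16189] = 10739.2009
r = -9934 / 10739.2009 ≈ -0.9250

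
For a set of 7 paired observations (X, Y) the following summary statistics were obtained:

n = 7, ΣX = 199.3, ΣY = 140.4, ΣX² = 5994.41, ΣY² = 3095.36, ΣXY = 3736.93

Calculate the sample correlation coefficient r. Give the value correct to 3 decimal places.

-0.871

r = (nΣXY − ΣXΣY) / √[(nΣX² − (ΣX)²)(nΣY² − (ΣY)²)]
Numerator: 7×3736.93 − 199.3×140.4 = -1823.21
Denominator: √[(41960.87 − 39720.49)(21667.52 − 19712.16)] = √[2240.38 × 1955.36] = 2093.0240
r = -1823.21 / 2093.0240 ≈ -0.871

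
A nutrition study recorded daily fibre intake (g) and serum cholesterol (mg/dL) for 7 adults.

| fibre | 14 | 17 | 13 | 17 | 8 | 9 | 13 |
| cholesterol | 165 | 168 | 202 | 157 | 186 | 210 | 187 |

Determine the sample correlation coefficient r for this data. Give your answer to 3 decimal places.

-0.734

n = 7, Σx = 91, Σy = 1275, Σx² = 1257, Σy² = 234567, Σxy = 16270
nΣxy − ΣxΣy = 113890 − 116025 = -2135
nΣx² − (Σx)² = 8799 − 8281 = 518; nΣy² − (Σy)² = 1641969 − 1625625 = 16344
r = -2135 / √(518 × 16344) = -2135 / 2909.6721 ≈ -0.734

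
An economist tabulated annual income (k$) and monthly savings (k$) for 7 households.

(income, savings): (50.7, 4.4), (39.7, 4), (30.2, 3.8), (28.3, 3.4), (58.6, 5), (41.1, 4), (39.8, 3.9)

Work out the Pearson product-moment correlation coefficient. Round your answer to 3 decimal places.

n = 7, Σx = 288.4, Σy = 28.5, Σx² = 12566.72, Σy² = 117.57, Σxy = 1205.48
nΣxy − ΣxΣy = 8438.36 − 8219.4 = 218.96
nΣx² − (Σx)² = 87967.04 − 83174.56 = 4792.48; nΣy² − (Σy)² = 822.99 − 812.25 = 10.74
r = 218.96 / √(4792.48 × 10.74) = 218.96 / 226.8727 ≈ 0.965

0.965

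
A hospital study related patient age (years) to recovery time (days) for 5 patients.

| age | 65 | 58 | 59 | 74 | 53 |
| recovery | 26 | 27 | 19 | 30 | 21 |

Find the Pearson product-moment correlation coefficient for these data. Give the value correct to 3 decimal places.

0.749

n = 5, Σx = 309, Σy = 123, Σx² = 19355, Σy² = 3107, Σxy = 7710
nΣxy − ΣxΣy = 38550 − 38007 = 543
nΣx² − (Σx)² = 96775 − 95481 = 1294; nΣy² − (Σy)² = 15535 − 15129 = 406
r = 543 / √(1294 × 406) = 543 / 724.8200 ≈ 0.749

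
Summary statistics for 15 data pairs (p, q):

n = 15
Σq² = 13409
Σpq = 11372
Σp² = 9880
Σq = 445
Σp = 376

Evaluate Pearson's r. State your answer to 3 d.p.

0.708

r = (nΣpq − ΣpΣq) / √[(nΣp² − (Σp)²)(nΣq² − (Σq)²)]
Numerator: 15×11372 − 376×445 = 3260
Denominator: √[(148200 − 141376)(201135 − 198025)] = √[6824 × 3110] = 4606.8037
r = 3260 / 4606.8037 ≈ 0.708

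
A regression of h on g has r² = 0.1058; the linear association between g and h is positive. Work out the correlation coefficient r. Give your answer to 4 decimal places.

0.3253

|r| = √0.1058 = 0.3253
The association is positive, so r = 0.3253.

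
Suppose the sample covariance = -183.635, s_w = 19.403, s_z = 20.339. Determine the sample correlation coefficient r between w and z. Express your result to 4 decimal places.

-0.4653

r = Cov(w,z) / (s_w · s_z) = -183.635 / (19.403 × 20.339)
  = -183.635 / 394.6376 ≈ -0.4653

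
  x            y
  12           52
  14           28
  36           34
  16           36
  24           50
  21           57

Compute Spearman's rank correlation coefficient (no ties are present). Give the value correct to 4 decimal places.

Rank x: 1, 2, 6, 3, 5, 4
Rank y: 5, 1, 2, 3, 4, 6
d = rank(x) − rank(y): -4, 1, 4, 0, 1, -2; Σd² = 38
ρ = 1 − 6Σd² / [n(n²−1)] = 1 − 6×38 / (6×35) = 1 − 228/210 ≈ -0.0857

-0.0857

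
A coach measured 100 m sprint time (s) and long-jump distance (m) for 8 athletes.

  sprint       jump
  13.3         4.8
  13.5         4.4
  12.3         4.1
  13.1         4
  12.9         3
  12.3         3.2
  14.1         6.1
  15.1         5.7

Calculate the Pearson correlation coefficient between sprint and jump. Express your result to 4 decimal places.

n = 8, Σx = 106.6, Σy = 35.3, Σx² = 1426.56, Σy² = 164.15, Σxy = 476.21
nΣxy − ΣxΣy = 3809.68 − 3762.98 = 46.7
nΣx² − (Σx)² = 11412.48 − 11363.56 = 48.92; nΣy² − (Σy)² = 1313.2 − 1246.09 = 67.11
r = 46.7 / √(48.92 × 67.11) = 46.7 / 57.2977 ≈ 0.8150

0.8150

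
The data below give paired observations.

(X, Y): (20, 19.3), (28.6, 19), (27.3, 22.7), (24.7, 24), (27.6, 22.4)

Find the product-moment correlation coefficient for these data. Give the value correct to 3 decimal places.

0.209

n = 5, ΣX = 128.2, ΣY = 107.4, ΣX² = 3335.1, ΣY² = 2326.54, ΣXY = 2760.15
nΣXY − ΣXΣY = 13800.75 − 13768.68 = 32.07
nΣX² − (ΣX)² = 16675.5 − 16435.24 = 240.26; nΣY² − (ΣY)² = 11632.7 − 11534.76 = 97.94
r = 32.07 / √(240.26 × 97.94) = 32.07 / 153.3984 ≈ 0.209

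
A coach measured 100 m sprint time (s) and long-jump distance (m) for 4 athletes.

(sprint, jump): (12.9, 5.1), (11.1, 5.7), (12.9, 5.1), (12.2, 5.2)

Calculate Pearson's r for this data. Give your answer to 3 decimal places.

-0.973

n = 4, Σx = 49.1, Σy = 21.1, Σx² = 604.87, Σy² = 111.55, Σxy = 258.29
nΣxy − ΣxΣy = 1033.16 − 1036.01 = -2.85
nΣx² − (Σx)² = 2419.48 − 2410.81 = 8.67; nΣy² − (Σy)² = 446.2 − 445.21 = 0.99
r = -2.85 / √(8.67 × 0.99) = -2.85 / 2.9297 ≈ -0.973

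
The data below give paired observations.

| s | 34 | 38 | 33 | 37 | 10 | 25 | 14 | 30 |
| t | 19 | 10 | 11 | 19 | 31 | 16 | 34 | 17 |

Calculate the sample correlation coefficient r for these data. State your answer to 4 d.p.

-0.8624

n = 8, Σs = 221, Σt = 157, Σs² = 6879, Σt² = 3605, Σst = 3788
nΣst − ΣsΣt = 30304 − 34697 = -4393
nΣs² − (Σs)² = 55032 − 48841 = 6191; nΣt² − (Σt)² = 28840 − 24649 = 4191
r = -4393 / √(6191 × 4191) = -4393 / 5093.7688 ≈ -0.8624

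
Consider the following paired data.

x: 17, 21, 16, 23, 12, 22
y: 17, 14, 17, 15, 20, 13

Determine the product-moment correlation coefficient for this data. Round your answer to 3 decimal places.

-0.934

n = 6, Σx = 111, Σy = 96, Σx² = 2143, Σy² = 1568, Σxy = 1726
nΣxy − ΣxΣy = 10356 − 10656 = -300
nΣx² − (Σx)² = 12858 − 12321 = 537; nΣy² − (Σy)² = 9408 − 9216 = 192
r = -300 / √(537 × 192) = -300 / 321.0981 ≈ -0.934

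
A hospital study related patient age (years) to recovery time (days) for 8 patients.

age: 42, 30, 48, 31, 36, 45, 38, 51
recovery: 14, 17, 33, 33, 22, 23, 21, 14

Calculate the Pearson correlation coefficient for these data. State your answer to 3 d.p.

-0.143

n = 8, Σx = 321, Σy = 177, Σx² = 13295, Σy² = 4313, Σxy = 7044
nΣxy − ΣxΣy = 56352 − 56817 = -465
nΣx² − (Σx)² = 106360 − 103041 = 3319; nΣy² − (Σy)² = 34504 − 31329 = 3175
r = -465 / √(3319 × 3175) = -465 / 3246.2016 ≈ -0.143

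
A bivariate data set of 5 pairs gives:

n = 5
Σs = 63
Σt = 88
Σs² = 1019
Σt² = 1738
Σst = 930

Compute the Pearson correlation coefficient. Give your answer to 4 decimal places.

-0.8662

r = (nΣst − ΣsΣt) / √[(nΣs² − (Σs)²)(nΣt² − (Σt)²)]
Numerator: 5×930 − 63×88 = -894
Denominator: √[(5095 − 3969)(8690 − 7744)] = √[1126 × 946] = 1032.0833
r = -894 / 1032.0833 ≈ -0.8662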